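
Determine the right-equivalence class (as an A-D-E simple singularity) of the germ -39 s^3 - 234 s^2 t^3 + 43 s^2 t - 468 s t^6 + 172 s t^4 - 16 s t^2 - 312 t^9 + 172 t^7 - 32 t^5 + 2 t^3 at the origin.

The Hessian of f at 0 has rank 0. Corank 2; j^3 = -(3*s - t)*(13*s^2 - 10*s*t + 2*t^2) splits into three distinct lines over C (the quadratic factor has nonzero discriminant), so D_4.

D4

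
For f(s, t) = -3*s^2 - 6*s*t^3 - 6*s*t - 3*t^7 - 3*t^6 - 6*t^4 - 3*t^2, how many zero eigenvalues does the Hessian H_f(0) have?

1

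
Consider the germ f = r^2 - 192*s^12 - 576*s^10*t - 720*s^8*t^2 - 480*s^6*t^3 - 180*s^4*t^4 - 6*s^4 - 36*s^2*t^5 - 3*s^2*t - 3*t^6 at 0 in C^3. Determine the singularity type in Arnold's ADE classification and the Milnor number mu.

The Hessian of f at 0 has rank 1. Corank 2; j^3 = -3*s^2*t has shape L^2 M (L != M), so D-series; mu = 7 gives D_7.

Type D7, Milnor number mu = 7.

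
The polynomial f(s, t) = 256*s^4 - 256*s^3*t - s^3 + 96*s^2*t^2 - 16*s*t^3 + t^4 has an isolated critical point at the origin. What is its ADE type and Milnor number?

Type E_6, Milnor number mu = 6.

The Hessian of f at 0 is [[0, 0], [0, 0]] with rank 0, so corank 2. A Groebner basis of the Jacobian ideal J(f) in C{s,t} is {t^4, s*t^2 - t^3/12, s^2}; counting standard monomials gives mu = 6. Corank 2; j^3 = -s^3 is a perfect cube, so E-series; the 4-jet and mu = 6 give E_6.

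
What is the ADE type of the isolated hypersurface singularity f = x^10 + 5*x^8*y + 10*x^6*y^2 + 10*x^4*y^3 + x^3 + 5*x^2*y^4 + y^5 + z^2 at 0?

The Hessian of f at 0 is [[0, 0, 0], [0, 0, 0], [0, 0, 2]] with rank 1, so corank 2. A Groebner basis of the Jacobian ideal J(f) in C{x,y,z} is {y^4, x^2, z}; counting standard monomials gives mu = 8. Corank 2; j^3 = x^3 is a perfect cube, so E-series; the 5-jet and mu = 8 give E_8.

E8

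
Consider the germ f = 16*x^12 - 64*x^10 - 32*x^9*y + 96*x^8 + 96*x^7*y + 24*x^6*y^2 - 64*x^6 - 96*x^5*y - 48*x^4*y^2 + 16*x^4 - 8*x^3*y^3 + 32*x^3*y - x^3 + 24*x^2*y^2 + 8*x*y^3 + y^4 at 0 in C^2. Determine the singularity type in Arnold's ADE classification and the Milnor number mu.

Type E_{6}, Milnor number mu = 6.

The Hessian of f at 0 is [[0, 0], [0, 0]] with rank 0, so corank 2. A Groebner basis of the Jacobian ideal J(f) in C{x,y} is {y^4, x*y^2 + y^3/6, x^2}; counting standard monomials gives mu = 6. Corank 2; j^3 = -x^3 is a perfect cube, so E-series; the 4-jet and mu = 6 give E_6.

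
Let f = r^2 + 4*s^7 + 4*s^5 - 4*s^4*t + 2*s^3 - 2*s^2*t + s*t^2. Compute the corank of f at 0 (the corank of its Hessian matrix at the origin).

2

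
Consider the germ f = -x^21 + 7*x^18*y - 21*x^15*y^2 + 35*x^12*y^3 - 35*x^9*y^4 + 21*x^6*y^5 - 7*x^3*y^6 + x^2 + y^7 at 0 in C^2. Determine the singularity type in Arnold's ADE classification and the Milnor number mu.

The Hessian of f at 0 is [[2, 0], [0, 0]] with rank 1, so corank 1. A Groebner basis of the Jacobian ideal J(f) in C{x,y} is {y^6, x}; counting standard monomials gives mu = 6. Corank 1: A-series; mu = 6 gives A_6.

Type A_{6}, Milnor number mu = 6.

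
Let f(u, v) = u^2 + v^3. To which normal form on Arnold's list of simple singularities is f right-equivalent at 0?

A_{2}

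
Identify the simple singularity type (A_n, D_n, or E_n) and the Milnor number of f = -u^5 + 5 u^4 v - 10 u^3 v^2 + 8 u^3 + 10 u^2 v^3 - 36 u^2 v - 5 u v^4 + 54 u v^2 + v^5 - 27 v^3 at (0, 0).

The Hessian of f at 0 is [[0, 0], [0, 0]] with rank 0, so corank 2. A Groebner basis of the Jacobian ideal J(f) in C{u,v} is {v^5, u*v^3 - 11*v^4/8, u^2 - 3*u*v + 9*v^2/4}; counting standard monomials gives mu = 8. Corank 2; j^3 = (2*u - 3*v)^3 is a perfect cube, so E-series; the 5-jet and mu = 8 give E_8.

Type E_{8}, Milnor number mu = 8.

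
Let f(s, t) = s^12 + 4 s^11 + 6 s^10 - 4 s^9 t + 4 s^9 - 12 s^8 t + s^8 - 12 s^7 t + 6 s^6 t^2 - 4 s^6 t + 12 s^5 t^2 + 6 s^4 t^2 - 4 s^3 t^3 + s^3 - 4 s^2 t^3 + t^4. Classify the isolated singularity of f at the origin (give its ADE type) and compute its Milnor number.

Type E_{6}, Milnor number mu = 6.

The Hessian of f at 0 has rank 0. Corank 2; j^3 = s^3 is a perfect cube, so E-series; the 4-jet and mu = 6 give E_6.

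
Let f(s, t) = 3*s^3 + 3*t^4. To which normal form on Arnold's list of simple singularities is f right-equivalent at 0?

E6

The Hessian of f at 0 is [[0, 0], [0, 0]] with rank 0, so corank 2. A Groebner basis of the Jacobian ideal J(f) in C{s,t} is {t^3, s^2}; counting standard monomials gives mu = 6. Corank 2; j^3 = 3*s^3 is a perfect cube, so E-series; the 4-jet and mu = 6 give E_6.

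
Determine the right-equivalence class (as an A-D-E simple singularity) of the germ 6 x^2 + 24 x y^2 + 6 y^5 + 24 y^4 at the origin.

A_4

The Hessian of f at 0 is [[12, 0], [0, 0]] with rank 1, so corank 1. A Groebner basis of the Jacobian ideal J(f) in C{x,y} is {x^2, x/2 + y^2}; counting standard monomials gives mu = 4. Corank 1: A-series; mu = 4 gives A_4.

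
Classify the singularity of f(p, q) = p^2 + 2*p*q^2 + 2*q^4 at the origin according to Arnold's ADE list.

The Hessian of f at 0 is [[2, 0], [0, 0]] with rank 1, so corank 1. A Groebner basis of the Jacobian ideal J(f) in C{p,q} is {p^2, p*q, p + q^2}; counting standard monomials gives mu = 3. Corank 1: A-series; mu = 3 gives A_3.

A_3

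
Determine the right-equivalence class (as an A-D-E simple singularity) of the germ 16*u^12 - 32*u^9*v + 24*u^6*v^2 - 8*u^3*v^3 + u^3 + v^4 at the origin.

E_6

The Hessian of f at 0 has rank 0. Corank 2; j^3 = u^3 is a perfect cube, so E-series; the 4-jet and mu = 6 give E_6.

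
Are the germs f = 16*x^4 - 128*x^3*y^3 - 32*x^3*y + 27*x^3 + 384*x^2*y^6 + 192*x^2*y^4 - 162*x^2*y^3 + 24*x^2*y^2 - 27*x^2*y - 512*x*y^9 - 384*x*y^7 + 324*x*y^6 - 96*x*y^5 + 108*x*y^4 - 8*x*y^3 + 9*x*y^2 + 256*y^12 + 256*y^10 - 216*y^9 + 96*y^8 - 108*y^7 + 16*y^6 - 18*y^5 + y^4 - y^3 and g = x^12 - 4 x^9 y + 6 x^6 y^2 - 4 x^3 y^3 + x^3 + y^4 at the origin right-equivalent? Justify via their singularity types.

Yes.

The Hessian of f at 0 has rank 0. Corank 2; j^3 = (3*x - y)^3 is a perfect cube, so E-series; the 4-jet and mu = 6 give E_6. The Hessian of g at 0 has rank 0. Corank 2; j^3 = x^3 is a perfect cube, so E-series; the 4-jet and mu = 6 give E_6. Both have type E_6, hence right-equivalent.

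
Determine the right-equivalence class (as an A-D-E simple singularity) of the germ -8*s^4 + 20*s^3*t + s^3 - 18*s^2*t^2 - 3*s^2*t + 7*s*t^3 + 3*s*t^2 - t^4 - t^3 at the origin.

E_7

The Hessian of f at 0 has rank 0. Corank 2; j^3 = (s - t)^3 is a perfect cube, so E-series; the 4-jet and mu = 7 give E_7.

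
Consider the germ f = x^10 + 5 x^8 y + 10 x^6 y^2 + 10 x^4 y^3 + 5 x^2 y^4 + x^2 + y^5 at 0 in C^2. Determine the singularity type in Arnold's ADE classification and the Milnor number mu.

Type A_4, Milnor number mu = 4.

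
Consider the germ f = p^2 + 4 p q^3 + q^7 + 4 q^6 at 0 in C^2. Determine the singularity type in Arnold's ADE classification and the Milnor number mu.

Type A_6, Milnor number mu = 6.

The Hessian of f at 0 is [[2, 0], [0, 0]] with rank 1, so corank 1. A Groebner basis of the Jacobian ideal J(f) in C{p,q} is {p/2 + q^3, p^2}; counting standard monomials gives mu = 6. Corank 1: A-series; mu = 6 gives A_6.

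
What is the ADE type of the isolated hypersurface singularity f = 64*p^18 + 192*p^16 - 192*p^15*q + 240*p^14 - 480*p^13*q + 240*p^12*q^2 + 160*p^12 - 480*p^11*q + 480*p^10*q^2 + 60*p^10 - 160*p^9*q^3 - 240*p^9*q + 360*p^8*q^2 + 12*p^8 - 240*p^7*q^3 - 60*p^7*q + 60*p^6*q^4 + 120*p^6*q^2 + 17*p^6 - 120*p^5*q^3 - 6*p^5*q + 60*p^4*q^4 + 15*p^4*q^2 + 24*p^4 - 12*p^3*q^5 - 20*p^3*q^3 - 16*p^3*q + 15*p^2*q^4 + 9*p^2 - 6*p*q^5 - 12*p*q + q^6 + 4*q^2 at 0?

The Hessian of f at 0 has rank 1. Corank 1: A-series; mu = 5 gives A_5.

A_{5}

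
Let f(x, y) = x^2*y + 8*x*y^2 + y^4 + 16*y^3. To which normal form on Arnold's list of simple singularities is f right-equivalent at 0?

The Hessian of f at 0 has rank 0. Corank 2; j^3 = y*(x + 4*y)^2 has shape L^2 M (L != M), so D-series; mu = 5 gives D_5.

D_5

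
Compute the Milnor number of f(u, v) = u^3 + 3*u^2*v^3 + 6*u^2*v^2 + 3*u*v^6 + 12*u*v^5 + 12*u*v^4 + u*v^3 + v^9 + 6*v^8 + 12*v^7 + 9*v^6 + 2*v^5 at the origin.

7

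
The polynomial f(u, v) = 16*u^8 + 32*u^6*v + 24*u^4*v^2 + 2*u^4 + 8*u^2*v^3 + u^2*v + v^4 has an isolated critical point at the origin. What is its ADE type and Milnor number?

The Hessian of f at 0 has rank 0. Corank 2; j^3 = u^2*v has shape L^2 M (L != M), so D-series; mu = 5 gives D_5.

Type D5, Milnor number mu = 5.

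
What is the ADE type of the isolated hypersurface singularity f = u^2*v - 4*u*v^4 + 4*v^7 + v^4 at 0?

D5

The Hessian of f at 0 has rank 0. Corank 2; j^3 = u^2*v has shape L^2 M (L != M), so D-series; mu = 5 gives D_5.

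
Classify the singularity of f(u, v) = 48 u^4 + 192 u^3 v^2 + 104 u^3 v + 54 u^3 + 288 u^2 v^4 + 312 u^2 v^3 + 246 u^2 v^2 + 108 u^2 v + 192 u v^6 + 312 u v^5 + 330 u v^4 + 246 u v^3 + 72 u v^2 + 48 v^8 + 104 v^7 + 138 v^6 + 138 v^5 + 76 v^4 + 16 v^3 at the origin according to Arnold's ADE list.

E_7

The Hessian of f at 0 is [[0, 0], [0, 0]] with rank 0, so corank 2. A Groebner basis of the Jacobian ideal J(f) in C{u,v} is {-19683*u^2/19031 - 26244*u*v/19031 + v^4 + 27*v^3/19031 - 8748*v^2/19031, u^3 + 25866*u^2/19031 + 34488*u*v/19031 + 16810*v^3/57093 + 11496*v^2/19031, u^2*v - 25839*u^2/19031 - 34452*u*v/19031 - 75805*v^3/171279 - 11484*v^2/19031, 19359*u^2/19031 + u*v^2 + 25812*u*v/19031 + 113947*v^3/171279 + 8604*v^2/19031}; counting standard monomials gives mu = 7. Corank 2; j^3 = 2*(3*u + 2*v)^3 is a perfect cube, so E-series; the 4-jet and mu = 7 give E_7.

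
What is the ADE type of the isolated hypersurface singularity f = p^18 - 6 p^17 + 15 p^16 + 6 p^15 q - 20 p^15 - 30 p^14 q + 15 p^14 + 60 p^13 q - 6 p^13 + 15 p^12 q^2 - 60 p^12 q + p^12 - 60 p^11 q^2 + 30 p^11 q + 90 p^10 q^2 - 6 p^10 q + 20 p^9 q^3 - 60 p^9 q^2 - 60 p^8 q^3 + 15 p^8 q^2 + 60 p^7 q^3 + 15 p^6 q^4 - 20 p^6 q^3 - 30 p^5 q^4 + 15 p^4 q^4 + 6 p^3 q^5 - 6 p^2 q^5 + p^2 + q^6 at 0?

A5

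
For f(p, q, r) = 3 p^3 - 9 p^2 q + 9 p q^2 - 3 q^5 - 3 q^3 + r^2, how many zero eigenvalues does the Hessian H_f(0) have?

2

Hessian at 0 has rank 1.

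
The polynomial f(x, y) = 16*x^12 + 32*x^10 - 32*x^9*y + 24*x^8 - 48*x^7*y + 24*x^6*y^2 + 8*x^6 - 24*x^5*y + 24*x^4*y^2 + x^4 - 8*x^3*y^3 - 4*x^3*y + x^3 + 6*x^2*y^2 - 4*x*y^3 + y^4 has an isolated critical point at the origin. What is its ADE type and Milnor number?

Type E6, Milnor number mu = 6.

The Hessian of f at 0 is [[0, 0], [0, 0]] with rank 0, so corank 2. A Groebner basis of the Jacobian ideal J(f) in C{x,y} is {y^4, x*y^2 - y^3/3, x^2}; counting standard monomials gives mu = 6. Corank 2; j^3 = x^3 is a perfect cube, so E-series; the 4-jet and mu = 6 give E_6.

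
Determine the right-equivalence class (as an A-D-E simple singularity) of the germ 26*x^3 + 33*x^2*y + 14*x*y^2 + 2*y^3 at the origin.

The Hessian of f at 0 has rank 0. Corank 2; j^3 = (2*x + y)*(13*x^2 + 10*x*y + 2*y^2) splits into three distinct lines over C (the quadratic factor has nonzero discriminant), so D_4.

D4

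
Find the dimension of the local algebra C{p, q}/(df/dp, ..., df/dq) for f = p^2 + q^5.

The Hessian of f at 0 is [[2, 0], [0, 0]] with rank 1, so corank 1. A Groebner basis of the Jacobian ideal J(f) in C{p,q} is {q^4, p}; counting standard monomials gives mu = 4. Corank 1: A-series; mu = 4 gives A_4.

4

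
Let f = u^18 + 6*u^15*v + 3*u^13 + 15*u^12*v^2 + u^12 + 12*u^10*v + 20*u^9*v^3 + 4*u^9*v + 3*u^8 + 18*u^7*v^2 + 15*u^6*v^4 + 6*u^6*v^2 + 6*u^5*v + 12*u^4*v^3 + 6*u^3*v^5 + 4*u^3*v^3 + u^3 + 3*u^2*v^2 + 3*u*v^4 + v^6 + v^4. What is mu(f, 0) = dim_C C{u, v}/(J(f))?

6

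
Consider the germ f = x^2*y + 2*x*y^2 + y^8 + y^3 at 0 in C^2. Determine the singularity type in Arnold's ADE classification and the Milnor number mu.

The Hessian of f at 0 has rank 0. Corank 2; j^3 = y*(x + y)^2 has shape L^2 M (L != M), so D-series; mu = 9 gives D_9.

Type D9, Milnor number mu = 9.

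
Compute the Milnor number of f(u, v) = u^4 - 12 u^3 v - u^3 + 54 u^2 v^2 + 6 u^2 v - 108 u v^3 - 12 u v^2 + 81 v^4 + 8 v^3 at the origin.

6

The Hessian of f at 0 has rank 0. Corank 2; j^3 = -(u - 2*v)^3 is a perfect cube, so E-series; the 4-jet and mu = 6 give E_6.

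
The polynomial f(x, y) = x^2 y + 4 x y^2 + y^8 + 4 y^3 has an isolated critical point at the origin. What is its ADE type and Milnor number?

Type D9, Milnor number mu = 9.

The Hessian of f at 0 has rank 0. Corank 2; j^3 = y*(x + 2*y)^2 has shape L^2 M (L != M), so D-series; mu = 9 gives D_9.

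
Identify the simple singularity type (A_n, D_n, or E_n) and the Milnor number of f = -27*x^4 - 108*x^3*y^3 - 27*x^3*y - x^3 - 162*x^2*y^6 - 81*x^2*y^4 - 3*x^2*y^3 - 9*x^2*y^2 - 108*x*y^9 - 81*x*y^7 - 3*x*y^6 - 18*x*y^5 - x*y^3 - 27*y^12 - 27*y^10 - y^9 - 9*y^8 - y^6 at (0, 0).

The Hessian of f at 0 is [[0, 0], [0, 0]] with rank 0, so corank 2. A Groebner basis of the Jacobian ideal J(f) in C{x,y} is {x^2/3 + y^4 + y^3/9, x^3, x^2*y - x^2/9 - y^3/27, 2*x^2/3 + x*y^2 + 2*y^3/9}; counting standard monomials gives mu = 7. Corank 2; j^3 = -x^3 is a perfect cube, so E-series; the 4-jet and mu = 7 give E_7.

Type E7, Milnor number mu = 7.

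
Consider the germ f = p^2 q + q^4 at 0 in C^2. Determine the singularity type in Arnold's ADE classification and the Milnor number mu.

Type D_5, Milnor number mu = 5.

The Hessian of f at 0 has rank 0. Corank 2; j^3 = p^2*q has shape L^2 M (L != M), so D-series; mu = 5 gives D_5.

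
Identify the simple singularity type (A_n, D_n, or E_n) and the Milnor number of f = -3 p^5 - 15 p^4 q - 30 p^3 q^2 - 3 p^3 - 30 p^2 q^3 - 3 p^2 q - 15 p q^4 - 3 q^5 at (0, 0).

The Hessian of f at 0 has rank 0. Corank 2; j^3 = -3*p^2*(p + q) has shape L^2 M (L != M), so D-series; mu = 6 gives D_6.

Type D_{6}, Milnor number mu = 6.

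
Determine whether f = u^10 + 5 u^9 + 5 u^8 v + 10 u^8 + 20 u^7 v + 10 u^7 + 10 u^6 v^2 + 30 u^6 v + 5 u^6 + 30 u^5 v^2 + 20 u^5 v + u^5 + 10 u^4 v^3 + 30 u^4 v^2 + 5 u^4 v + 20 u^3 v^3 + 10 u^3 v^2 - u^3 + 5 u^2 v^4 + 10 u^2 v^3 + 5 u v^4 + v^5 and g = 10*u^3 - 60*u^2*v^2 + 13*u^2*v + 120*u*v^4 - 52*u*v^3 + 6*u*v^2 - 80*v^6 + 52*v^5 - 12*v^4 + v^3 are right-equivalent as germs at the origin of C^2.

No.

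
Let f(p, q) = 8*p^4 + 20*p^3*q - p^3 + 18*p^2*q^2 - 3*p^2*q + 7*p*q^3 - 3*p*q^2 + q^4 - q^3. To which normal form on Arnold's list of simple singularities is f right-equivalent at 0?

The Hessian of f at 0 has rank 0. Corank 2; j^3 = -(p + q)^3 is a perfect cube, so E-series; the 4-jet and mu = 7 give E_7.

E7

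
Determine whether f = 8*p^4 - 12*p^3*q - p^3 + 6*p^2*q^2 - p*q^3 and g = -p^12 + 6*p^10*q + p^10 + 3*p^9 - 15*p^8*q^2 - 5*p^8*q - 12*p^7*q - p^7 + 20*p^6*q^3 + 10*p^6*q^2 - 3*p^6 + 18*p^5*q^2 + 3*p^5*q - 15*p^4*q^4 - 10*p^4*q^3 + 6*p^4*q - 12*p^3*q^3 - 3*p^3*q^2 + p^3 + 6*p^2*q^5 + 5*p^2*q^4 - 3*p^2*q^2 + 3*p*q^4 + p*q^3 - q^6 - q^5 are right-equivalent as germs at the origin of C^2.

Yes.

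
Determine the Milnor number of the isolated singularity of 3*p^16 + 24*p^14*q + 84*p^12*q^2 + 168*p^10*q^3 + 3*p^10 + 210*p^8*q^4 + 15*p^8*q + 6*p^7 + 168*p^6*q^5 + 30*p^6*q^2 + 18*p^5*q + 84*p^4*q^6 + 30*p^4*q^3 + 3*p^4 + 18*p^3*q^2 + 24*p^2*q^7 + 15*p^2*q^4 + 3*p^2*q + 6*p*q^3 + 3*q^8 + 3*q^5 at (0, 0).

9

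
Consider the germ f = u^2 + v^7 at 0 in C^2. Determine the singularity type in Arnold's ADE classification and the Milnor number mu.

The Hessian of f at 0 has rank 1. Corank 1: A-series; mu = 6 gives A_6.

Type A6, Milnor number mu = 6.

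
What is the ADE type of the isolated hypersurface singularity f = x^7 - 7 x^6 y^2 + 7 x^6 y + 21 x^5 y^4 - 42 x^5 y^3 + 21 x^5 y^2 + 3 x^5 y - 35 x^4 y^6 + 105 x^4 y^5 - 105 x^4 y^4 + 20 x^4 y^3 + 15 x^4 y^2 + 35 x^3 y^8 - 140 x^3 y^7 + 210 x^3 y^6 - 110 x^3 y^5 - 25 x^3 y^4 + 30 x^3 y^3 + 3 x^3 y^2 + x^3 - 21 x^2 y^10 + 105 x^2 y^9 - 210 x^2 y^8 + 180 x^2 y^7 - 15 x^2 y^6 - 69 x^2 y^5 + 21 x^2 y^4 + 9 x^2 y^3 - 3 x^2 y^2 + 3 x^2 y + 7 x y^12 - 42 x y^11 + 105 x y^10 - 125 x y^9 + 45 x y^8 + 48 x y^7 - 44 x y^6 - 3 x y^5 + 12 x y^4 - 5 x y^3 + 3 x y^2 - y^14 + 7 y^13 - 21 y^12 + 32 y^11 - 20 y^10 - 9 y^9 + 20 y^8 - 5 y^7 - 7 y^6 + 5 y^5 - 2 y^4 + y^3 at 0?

E_{7}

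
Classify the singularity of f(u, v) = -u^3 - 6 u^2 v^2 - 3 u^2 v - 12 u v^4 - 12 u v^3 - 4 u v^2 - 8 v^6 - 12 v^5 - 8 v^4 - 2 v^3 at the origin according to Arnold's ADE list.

The Hessian of f at 0 is [[0, 0], [0, 0]] with rank 0, so corank 2. A Groebner basis of the Jacobian ideal J(f) in C{u,v} is {v^3, u^2 - 2*v^2/3, u*v + v^2}; counting standard monomials gives mu = 4. Corank 2; j^3 = -(u + v)*(u^2 + 2*u*v + 2*v^2) splits into three distinct lines over C (the quadratic factor has nonzero discriminant), so D_4.

D4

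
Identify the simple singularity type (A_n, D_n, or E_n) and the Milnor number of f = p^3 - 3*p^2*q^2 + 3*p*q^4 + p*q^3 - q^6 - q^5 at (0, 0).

The Hessian of f at 0 is [[0, 0], [0, 0]] with rank 0, so corank 2. A Groebner basis of the Jacobian ideal J(f) in C{p,q} is {-p^2 + q^4 - q^3/3, p^3, p^2*q + p^2/3 + q^3/9, -p^2 + p*q^2 - q^3/3}; counting standard monomials gives mu = 7. Corank 2; j^3 = p^3 is a perfect cube, so E-series; the 4-jet and mu = 7 give E_7.

Type E7, Milnor number mu = 7.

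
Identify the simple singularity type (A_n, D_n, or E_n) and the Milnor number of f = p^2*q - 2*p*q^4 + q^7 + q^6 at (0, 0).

Type D7, Milnor number mu = 7.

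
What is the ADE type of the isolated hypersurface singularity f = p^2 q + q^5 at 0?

D_6

The Hessian of f at 0 has rank 0. Corank 2; j^3 = p^2*q has shape L^2 M (L != M), so D-series; mu = 6 gives D_6.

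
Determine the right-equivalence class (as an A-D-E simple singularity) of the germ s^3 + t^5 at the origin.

The Hessian of f at 0 is [[0, 0], [0, 0]] with rank 0, so corank 2. A Groebner basis of the Jacobian ideal J(f) in C{s,t} is {t^4, s^2}; counting standard monomials gives mu = 8. Corank 2; j^3 = s^3 is a perfect cube, so E-series; the 5-jet and mu = 8 give E_8.

E_8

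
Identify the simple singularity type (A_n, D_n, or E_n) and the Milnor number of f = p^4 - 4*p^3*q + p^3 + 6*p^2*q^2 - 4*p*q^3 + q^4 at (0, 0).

Type E_6, Milnor number mu = 6.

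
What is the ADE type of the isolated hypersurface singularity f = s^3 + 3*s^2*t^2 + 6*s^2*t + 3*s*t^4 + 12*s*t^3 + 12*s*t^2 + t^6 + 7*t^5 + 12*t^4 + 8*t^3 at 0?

E_{8}

The Hessian of f at 0 is [[0, 0], [0, 0]] with rank 0, so corank 2. A Groebner basis of the Jacobian ideal J(f) in C{s,t} is {t^4, s^3 + 6*s^2*t - 6*s^2 - 24*s*t - 16*t^3 - 24*t^2, s^2/2 + s*t^2 + 2*s*t + 2*t^3 + 2*t^2}; counting standard monomials gives mu = 8. Corank 2; j^3 = (s + 2*t)^3 is a perfect cube, so E-series; the 5-jet and mu = 8 give E_8.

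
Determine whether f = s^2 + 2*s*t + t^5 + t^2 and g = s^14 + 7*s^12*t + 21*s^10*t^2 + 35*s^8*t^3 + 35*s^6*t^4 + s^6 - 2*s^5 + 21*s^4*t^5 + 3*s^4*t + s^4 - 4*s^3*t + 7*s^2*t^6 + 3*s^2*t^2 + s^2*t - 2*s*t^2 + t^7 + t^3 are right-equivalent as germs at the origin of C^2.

The Hessian of f at 0 is [[2, 2], [2, 2]] with rank 1, so corank 1. A Groebner basis of the Jacobian ideal J(f) in C{s,t} is {t^4, s + t}; counting standard monomials gives mu = 4. Corank 1: A-series; mu = 4 gives A_4. The Hessian of g at 0 is [[0, 0], [0, 0]] with rank 0, so corank 2. A Groebner basis of the Jacobian ideal J(g) in C{s,t} is {s^2/6 + s*t^3 - 5*s*t^2/2 + s*t/3 + 11*t^3/6 - t^2/2, s^2/2 - 7*s*t^2/2 + t^4 + 5*t^3/2 - t^2/2, s^3 + s^2/6 + 7*s*t^2/2 - 11*s*t/3 - 7*t^3/6 + 7*t^2/2, s^2*t - s*t + t^2}; counting standard monomials gives mu = 8. Corank 2; j^3 = t*(s - t)^2 has shape L^2 M (L != M), so D-series; mu = 8 gives D_8. f is A_4 but g is D_8, hence not right-equivalent.

No.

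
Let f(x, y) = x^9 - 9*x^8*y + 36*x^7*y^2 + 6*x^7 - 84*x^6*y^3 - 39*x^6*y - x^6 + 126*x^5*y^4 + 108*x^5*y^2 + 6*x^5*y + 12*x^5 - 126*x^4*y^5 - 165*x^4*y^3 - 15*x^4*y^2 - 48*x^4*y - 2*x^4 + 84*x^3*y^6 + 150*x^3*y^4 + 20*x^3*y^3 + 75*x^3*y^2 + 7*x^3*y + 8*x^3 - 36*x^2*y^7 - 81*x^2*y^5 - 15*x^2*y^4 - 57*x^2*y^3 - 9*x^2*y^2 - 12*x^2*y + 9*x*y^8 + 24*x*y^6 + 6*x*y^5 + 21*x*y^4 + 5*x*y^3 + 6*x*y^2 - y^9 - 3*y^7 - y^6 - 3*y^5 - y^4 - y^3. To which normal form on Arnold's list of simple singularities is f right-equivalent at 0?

E7

The Hessian of f at 0 has rank 0. Corank 2; j^3 = (2*x - y)^3 is a perfect cube, so E-series; the 4-jet and mu = 7 give E_7.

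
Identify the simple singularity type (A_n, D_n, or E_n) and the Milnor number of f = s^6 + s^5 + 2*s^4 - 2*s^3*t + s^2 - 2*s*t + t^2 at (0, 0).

The Hessian of f at 0 is [[2, -2], [-2, 2]] with rank 1, so corank 1. A Groebner basis of the Jacobian ideal J(f) in C{s,t} is {s + t^3 - t, s^2 - t^2, s*t - t^2}; counting standard monomials gives mu = 4. Corank 1: A-series; mu = 4 gives A_4.

Type A_4, Milnor number mu = 4.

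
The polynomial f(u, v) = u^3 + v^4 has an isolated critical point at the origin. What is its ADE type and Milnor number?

The Hessian of f at 0 is [[0, 0], [0, 0]] with rank 0, so corank 2. A Groebner basis of the Jacobian ideal J(f) in C{u,v} is {v^3, u^2}; counting standard monomials gives mu = 6. Corank 2; j^3 = u^3 is a perfect cube, so E-series; the 4-jet and mu = 6 give E_6.

Type E6, Milnor number mu = 6.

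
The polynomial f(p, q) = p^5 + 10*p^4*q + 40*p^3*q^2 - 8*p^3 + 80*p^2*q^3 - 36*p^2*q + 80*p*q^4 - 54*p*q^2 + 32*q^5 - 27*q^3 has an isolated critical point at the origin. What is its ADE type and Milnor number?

Type E8, Milnor number mu = 8.

The Hessian of f at 0 is [[0, 0], [0, 0]] with rank 0, so corank 2. A Groebner basis of the Jacobian ideal J(f) in C{p,q} is {q^5, p*q^3 + 13*q^4/8, p^2 + 3*p*q + 9*q^2/4}; counting standard monomials gives mu = 8. Corank 2; j^3 = -(2*p + 3*q)^3 is a perfect cube, so E-series; the 5-jet and mu = 8 give E_8.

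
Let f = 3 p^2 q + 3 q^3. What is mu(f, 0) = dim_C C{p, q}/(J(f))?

4

The Hessian of f at 0 is [[0, 0], [0, 0]] with rank 0, so corank 2. A Groebner basis of the Jacobian ideal J(f) in C{p,q} is {q^3, p^2 + 3*q^2, p*q}; counting standard monomials gives mu = 4. Corank 2; j^3 = 3*q*(p^2 + q^2) splits into three distinct lines over C (the quadratic factor has nonzero discriminant), so D_4.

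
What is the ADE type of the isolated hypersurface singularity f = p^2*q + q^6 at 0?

The Hessian of f at 0 has rank 0. Corank 2; j^3 = p^2*q has shape L^2 M (L != M), so D-series; mu = 7 gives D_7.

D7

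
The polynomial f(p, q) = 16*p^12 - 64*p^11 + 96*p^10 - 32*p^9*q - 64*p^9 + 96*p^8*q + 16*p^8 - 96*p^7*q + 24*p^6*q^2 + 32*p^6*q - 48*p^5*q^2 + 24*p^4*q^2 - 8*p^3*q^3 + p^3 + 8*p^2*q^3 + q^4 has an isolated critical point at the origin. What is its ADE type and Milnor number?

The Hessian of f at 0 has rank 0. Corank 2; j^3 = p^3 is a perfect cube, so E-series; the 4-jet and mu = 6 give E_6.

Type E6, Milnor number mu = 6.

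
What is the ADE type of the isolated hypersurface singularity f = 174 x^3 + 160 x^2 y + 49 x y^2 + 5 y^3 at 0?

The Hessian of f at 0 has rank 0. Corank 2; j^3 = (3*x + y)*(58*x^2 + 34*x*y + 5*y^2) splits into three distinct lines over C (the quadratic factor has nonzero discriminant), so D_4.

D_{4}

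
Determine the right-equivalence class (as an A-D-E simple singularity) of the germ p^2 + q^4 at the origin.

A3

The Hessian of f at 0 has rank 1. Corank 1: A-series; mu = 3 gives A_3.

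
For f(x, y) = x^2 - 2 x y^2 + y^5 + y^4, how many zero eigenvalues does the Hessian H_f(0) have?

1

The Hessian at 0 is [[2, 0], [0, 0]] of rank 1; hence corank 1.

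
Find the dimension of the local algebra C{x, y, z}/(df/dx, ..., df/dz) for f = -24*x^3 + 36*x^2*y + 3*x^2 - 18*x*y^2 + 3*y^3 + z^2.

The Hessian of f at 0 has rank 2. Corank 1: A-series; mu = 2 gives A_2.

2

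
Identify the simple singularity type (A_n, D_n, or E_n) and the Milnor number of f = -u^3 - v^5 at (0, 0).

Type E_{8}, Milnor number mu = 8.

The Hessian of f at 0 has rank 0. Corank 2; j^3 = -u^3 is a perfect cube, so E-series; the 5-jet and mu = 8 give E_8.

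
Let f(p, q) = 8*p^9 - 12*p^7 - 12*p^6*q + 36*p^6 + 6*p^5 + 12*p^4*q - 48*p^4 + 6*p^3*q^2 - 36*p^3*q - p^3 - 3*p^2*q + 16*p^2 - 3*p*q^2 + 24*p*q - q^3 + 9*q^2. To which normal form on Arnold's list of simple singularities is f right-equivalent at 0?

A2

The Hessian of f at 0 is [[32, 24], [24, 18]] with rank 1, so corank 1. A Groebner basis of the Jacobian ideal J(f) in C{p,q} is {q^2, p + 3*q/4}; counting standard monomials gives mu = 2. Corank 1: A-series; mu = 2 gives A_2.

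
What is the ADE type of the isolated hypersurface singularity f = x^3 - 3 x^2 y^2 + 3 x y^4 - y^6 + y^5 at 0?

E8

The Hessian of f at 0 has rank 0. Corank 2; j^3 = x^3 is a perfect cube, so E-series; the 5-jet and mu = 8 give E_8.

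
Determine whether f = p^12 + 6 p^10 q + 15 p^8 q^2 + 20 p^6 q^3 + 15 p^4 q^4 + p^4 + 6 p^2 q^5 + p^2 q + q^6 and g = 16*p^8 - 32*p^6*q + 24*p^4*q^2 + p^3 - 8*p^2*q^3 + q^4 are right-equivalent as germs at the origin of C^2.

No.

The Hessian of f at 0 has rank 0. Corank 2; j^3 = p^2*q has shape L^2 M (L != M), so D-series; mu = 7 gives D_7. The Hessian of g at 0 has rank 0. Corank 2; j^3 = p^3 is a perfect cube, so E-series; the 4-jet and mu = 6 give E_6. f is D_7 but g is E_6, hence not right-equivalent.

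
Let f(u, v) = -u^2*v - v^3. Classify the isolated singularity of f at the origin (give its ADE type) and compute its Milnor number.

Type D_{4}, Milnor number mu = 4.

The Hessian of f at 0 is [[0, 0], [0, 0]] with rank 0, so corank 2. A Groebner basis of the Jacobian ideal J(f) in C{u,v} is {v^3, u^2 + 3*v^2, u*v}; counting standard monomials gives mu = 4. Corank 2; j^3 = -v*(u^2 + v^2) splits into three distinct lines over C (the quadratic factor has nonzero discriminant), so D_4.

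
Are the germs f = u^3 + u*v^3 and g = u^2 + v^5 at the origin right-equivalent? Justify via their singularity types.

No.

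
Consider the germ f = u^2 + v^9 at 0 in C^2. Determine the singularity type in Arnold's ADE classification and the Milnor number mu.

Type A_{8}, Milnor number mu = 8.

The Hessian of f at 0 has rank 1. Corank 1: A-series; mu = 8 gives A_8.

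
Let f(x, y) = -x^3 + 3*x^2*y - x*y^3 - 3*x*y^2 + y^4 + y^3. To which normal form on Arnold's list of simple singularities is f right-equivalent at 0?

The Hessian of f at 0 has rank 0. Corank 2; j^3 = -(x - y)^3 is a perfect cube, so E-series; the 4-jet and mu = 7 give E_7.

E_{7}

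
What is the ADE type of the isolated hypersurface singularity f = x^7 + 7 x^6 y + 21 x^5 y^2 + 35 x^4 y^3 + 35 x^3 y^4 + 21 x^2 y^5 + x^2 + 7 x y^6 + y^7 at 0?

The Hessian of f at 0 has rank 1. Corank 1: A-series; mu = 6 gives A_6.

A6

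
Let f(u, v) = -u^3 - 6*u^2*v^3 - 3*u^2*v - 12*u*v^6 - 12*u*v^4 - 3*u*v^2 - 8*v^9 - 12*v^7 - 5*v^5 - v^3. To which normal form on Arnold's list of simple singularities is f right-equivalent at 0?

E_{8}

The Hessian of f at 0 has rank 0. Corank 2; j^3 = -(u + v)^3 is a perfect cube, so E-series; the 5-jet and mu = 8 give E_8.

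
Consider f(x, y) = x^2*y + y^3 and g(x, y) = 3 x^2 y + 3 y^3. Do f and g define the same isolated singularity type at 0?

The Hessian of f at 0 has rank 0. Corank 2; j^3 = y*(x^2 + y^2) splits into three distinct lines over C (the quadratic factor has nonzero discriminant), so D_4. The Hessian of g at 0 has rank 0. Corank 2; j^3 = 3*y*(x^2 + y^2) splits into three distinct lines over C (the quadratic factor has nonzero discriminant), so D_4. Both have type D_4, hence right-equivalent.

Yes.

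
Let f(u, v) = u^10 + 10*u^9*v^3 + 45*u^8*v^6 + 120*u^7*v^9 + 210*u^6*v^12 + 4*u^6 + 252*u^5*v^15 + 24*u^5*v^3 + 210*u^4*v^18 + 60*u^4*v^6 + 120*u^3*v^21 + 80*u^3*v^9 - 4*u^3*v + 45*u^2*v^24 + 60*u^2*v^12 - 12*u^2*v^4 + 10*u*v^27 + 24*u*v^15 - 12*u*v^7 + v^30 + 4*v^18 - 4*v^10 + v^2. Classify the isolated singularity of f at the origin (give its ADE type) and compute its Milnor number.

Type A_9, Milnor number mu = 9.

The Hessian of f at 0 is [[0, 0], [0, 2]] with rank 1, so corank 1. A Groebner basis of the Jacobian ideal J(f) in C{u,v} is {u^3 - v/2, v^3}; counting standard monomials gives mu = 9. Corank 1: A-series; mu = 9 gives A_9.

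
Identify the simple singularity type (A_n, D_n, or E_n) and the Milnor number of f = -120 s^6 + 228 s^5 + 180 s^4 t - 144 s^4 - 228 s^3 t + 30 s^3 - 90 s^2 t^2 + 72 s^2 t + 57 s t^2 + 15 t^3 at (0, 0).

Type D_4, Milnor number mu = 4.

The Hessian of f at 0 is [[0, 0], [0, 0]] with rank 0, so corank 2. A Groebner basis of the Jacobian ideal J(f) in C{s,t} is {t^3, s^2 - t^2/6, s*t + t^2/2}; counting standard monomials gives mu = 4. Corank 2; j^3 = 3*(s + t)*(10*s^2 + 14*s*t + 5*t^2) splits into three distinct lines over C (the quadratic factor has nonzero discriminant), so D_4.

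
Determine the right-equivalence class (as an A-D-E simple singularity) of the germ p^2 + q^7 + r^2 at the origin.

A6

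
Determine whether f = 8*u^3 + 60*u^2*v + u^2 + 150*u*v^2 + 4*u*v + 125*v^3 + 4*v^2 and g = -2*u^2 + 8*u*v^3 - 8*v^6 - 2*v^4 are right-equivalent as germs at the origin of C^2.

The Hessian of f at 0 is [[2, 4], [4, 8]] with rank 1, so corank 1. A Groebner basis of the Jacobian ideal J(f) in C{u,v} is {v^2, u + 2*v}; counting standard monomials gives mu = 2. Corank 1: A-series; mu = 2 gives A_2. The Hessian of g at 0 is [[-4, 0], [0, 0]] with rank 1, so corank 1. A Groebner basis of the Jacobian ideal J(g) in C{u,v} is {v^3, u}; counting standard monomials gives mu = 3. Corank 1: A-series; mu = 3 gives A_3. f is A_2 but g is A_3, hence not right-equivalent.

No.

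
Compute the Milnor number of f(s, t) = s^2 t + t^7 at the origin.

The Hessian of f at 0 is [[0, 0], [0, 0]] with rank 0, so corank 2. A Groebner basis of the Jacobian ideal J(f) in C{s,t} is {s^2/7 + t^6, s^3, s*t}; counting standard monomials gives mu = 8. Corank 2; j^3 = s^2*t has shape L^2 M (L != M), so D-series; mu = 8 gives D_8.

8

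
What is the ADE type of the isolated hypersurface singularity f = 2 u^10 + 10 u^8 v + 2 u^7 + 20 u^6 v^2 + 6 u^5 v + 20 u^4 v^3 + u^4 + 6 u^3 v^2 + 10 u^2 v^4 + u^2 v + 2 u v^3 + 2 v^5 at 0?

The Hessian of f at 0 is [[0, 0], [0, 0]] with rank 0, so corank 2. A Groebner basis of the Jacobian ideal J(f) in C{u,v} is {u^3, u^2*v, -u^2/4 + u*v^2, u*v + v^3}; counting standard monomials gives mu = 6. Corank 2; j^3 = u^2*v has shape L^2 M (L != M), so D-series; mu = 6 gives D_6.

D_{6}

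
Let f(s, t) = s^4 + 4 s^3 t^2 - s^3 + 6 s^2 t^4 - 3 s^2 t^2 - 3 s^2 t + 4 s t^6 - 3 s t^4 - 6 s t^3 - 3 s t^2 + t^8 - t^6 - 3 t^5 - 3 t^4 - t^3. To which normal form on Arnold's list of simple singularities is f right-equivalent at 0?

E_{6}

The Hessian of f at 0 has rank 0. Corank 2; j^3 = -(s + t)^3 is a perfect cube, so E-series; the 4-jet and mu = 6 give E_6.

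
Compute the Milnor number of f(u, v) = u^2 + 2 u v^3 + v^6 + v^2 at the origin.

1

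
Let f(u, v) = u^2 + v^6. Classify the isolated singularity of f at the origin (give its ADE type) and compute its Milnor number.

The Hessian of f at 0 has rank 1. Corank 1: A-series; mu = 5 gives A_5.

Type A5, Milnor number mu = 5.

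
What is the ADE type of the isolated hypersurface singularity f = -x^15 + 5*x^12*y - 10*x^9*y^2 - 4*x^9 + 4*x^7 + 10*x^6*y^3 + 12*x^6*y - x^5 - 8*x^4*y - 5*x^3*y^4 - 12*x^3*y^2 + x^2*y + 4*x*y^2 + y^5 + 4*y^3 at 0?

D6

The Hessian of f at 0 has rank 0. Corank 2; j^3 = y*(x + 2*y)^2 has shape L^2 M (L != M), so D-series; mu = 6 gives D_6.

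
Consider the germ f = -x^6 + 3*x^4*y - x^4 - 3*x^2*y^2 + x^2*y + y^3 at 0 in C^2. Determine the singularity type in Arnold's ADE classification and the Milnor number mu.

Type D_4, Milnor number mu = 4.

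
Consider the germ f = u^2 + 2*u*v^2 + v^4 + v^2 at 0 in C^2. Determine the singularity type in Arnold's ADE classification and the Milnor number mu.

The Hessian of f at 0 is [[2, 0], [0, 2]] with rank 2, so corank 0. A Groebner basis of the Jacobian ideal J(f) in C{u,v} is {u, v}; counting standard monomials gives mu = 1. Corank 0: nondegenerate Morse point, so A_1.

Type A1, Milnor number mu = 1.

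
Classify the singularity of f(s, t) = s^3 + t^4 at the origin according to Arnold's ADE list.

E6

The Hessian of f at 0 has rank 0. Corank 2; j^3 = s^3 is a perfect cube, so E-series; the 4-jet and mu = 6 give E_6.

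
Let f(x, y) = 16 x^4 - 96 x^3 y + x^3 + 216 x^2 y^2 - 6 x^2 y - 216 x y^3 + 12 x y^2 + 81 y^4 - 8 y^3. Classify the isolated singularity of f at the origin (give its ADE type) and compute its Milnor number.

Type E_{6}, Milnor number mu = 6.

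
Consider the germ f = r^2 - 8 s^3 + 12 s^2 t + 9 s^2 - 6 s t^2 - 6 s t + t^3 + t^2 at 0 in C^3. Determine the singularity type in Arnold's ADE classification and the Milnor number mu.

The Hessian of f at 0 has rank 2. Corank 1: A-series; mu = 2 gives A_2.

Type A_{2}, Milnor number mu = 2.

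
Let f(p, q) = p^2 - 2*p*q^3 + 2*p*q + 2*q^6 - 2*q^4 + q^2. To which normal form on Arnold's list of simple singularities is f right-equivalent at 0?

The Hessian of f at 0 is [[2, 2], [2, 2]] with rank 1, so corank 1. A Groebner basis of the Jacobian ideal J(f) in C{p,q} is {p*q^2 + p + q, -p + q^3 - q, p^2 + 2*p*q + q^2}; counting standard monomials gives mu = 5. Corank 1: A-series; mu = 5 gives A_5.

A_5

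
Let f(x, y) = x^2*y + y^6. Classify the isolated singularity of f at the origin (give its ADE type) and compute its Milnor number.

Type D_{7}, Milnor number mu = 7.

The Hessian of f at 0 has rank 0. Corank 2; j^3 = x^2*y has shape L^2 M (L != M), so D-series; mu = 7 gives D_7.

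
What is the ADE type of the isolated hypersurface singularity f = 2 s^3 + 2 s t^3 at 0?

The Hessian of f at 0 is [[0, 0], [0, 0]] with rank 0, so corank 2. A Groebner basis of the Jacobian ideal J(f) in C{s,t} is {s^3, s*t^2, 3*s^2 + t^3}; counting standard monomials gives mu = 7. Corank 2; j^3 = 2*s^3 is a perfect cube, so E-series; the 4-jet and mu = 7 give E_7.

E7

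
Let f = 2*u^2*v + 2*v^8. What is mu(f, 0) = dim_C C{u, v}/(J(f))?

9

The Hessian of f at 0 has rank 0. Corank 2; j^3 = 2*u^2*v has shape L^2 M (L != M), so D-series; mu = 9 gives D_9.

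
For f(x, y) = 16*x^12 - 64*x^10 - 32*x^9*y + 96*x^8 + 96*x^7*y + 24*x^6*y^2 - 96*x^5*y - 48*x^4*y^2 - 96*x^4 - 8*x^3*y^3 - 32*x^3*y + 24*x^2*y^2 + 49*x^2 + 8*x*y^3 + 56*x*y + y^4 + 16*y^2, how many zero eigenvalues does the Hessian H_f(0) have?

1

The Hessian at 0 is [[98, 56], [56, 32]] of rank 1; hence corank 1.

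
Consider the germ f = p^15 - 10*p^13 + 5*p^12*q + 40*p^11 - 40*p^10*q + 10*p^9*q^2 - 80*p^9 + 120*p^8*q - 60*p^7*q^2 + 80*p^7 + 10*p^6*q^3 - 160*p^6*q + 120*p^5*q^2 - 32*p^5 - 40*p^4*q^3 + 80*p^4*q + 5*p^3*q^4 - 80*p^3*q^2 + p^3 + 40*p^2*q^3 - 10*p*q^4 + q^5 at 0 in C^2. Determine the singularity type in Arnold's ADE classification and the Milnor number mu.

The Hessian of f at 0 has rank 0. Corank 2; j^3 = p^3 is a perfect cube, so E-series; the 5-jet and mu = 8 give E_8.

Type E_8, Milnor number mu = 8.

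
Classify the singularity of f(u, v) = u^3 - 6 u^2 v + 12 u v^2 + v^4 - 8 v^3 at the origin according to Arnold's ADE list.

The Hessian of f at 0 is [[0, 0], [0, 0]] with rank 0, so corank 2. A Groebner basis of the Jacobian ideal J(f) in C{u,v} is {v^3, u^2 - 4*u*v + 4*v^2}; counting standard monomials gives mu = 6. Corank 2; j^3 = (u - 2*v)^3 is a perfect cube, so E-series; the 4-jet and mu = 6 give E_6.

E_{6}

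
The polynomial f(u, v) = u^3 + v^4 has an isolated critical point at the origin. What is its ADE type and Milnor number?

Type E_6, Milnor number mu = 6.

The Hessian of f at 0 is [[0, 0], [0, 0]] with rank 0, so corank 2. A Groebner basis of the Jacobian ideal J(f) in C{u,v} is {v^3, u^2}; counting standard monomials gives mu = 6. Corank 2; j^3 = u^3 is a perfect cube, so E-series; the 4-jet and mu = 6 give E_6.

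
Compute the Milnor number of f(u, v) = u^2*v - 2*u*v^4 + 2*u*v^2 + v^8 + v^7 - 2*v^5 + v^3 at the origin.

The Hessian of f at 0 has rank 0. Corank 2; j^3 = v*(u + v)^2 has shape L^2 M (L != M), so D-series; mu = 9 gives D_9.

9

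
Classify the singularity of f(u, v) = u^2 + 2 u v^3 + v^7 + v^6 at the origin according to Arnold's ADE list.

A6

The Hessian of f at 0 is [[2, 0], [0, 0]] with rank 1, so corank 1. A Groebner basis of the Jacobian ideal J(f) in C{u,v} is {u + v^3, u^2}; counting standard monomials gives mu = 6. Corank 1: A-series; mu = 6 gives A_6.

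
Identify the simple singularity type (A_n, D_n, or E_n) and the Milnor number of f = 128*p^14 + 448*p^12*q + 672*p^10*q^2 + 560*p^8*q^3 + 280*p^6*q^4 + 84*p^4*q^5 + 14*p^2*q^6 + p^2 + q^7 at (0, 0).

Type A6, Milnor number mu = 6.

The Hessian of f at 0 has rank 1. Corank 1: A-series; mu = 6 gives A_6.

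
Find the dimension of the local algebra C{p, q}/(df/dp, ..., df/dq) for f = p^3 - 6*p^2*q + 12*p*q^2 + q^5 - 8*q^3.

The Hessian of f at 0 is [[0, 0], [0, 0]] with rank 0, so corank 2. A Groebner basis of the Jacobian ideal J(f) in C{p,q} is {q^4, p^2 - 4*p*q + 4*q^2}; counting standard monomials gives mu = 8. Corank 2; j^3 = (p - 2*q)^3 is a perfect cube, so E-series; the 5-jet and mu = 8 give E_8.

8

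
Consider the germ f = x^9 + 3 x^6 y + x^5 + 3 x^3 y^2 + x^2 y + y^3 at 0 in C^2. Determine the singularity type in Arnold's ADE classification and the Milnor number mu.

The Hessian of f at 0 has rank 0. Corank 2; j^3 = y*(x^2 + y^2) splits into three distinct lines over C (the quadratic factor has nonzero discriminant), so D_4.

Type D4, Milnor number mu = 4.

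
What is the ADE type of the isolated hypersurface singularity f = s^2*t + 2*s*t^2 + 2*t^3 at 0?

D4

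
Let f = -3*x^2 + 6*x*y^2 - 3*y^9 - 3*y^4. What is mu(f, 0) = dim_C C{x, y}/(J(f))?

8

The Hessian of f at 0 has rank 1. Corank 1: A-series; mu = 8 gives A_8.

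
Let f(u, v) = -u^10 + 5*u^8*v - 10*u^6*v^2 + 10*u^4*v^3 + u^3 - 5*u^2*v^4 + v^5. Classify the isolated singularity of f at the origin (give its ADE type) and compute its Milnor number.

Type E_8, Milnor number mu = 8.

The Hessian of f at 0 has rank 0. Corank 2; j^3 = u^3 is a perfect cube, so E-series; the 5-jet and mu = 8 give E_8.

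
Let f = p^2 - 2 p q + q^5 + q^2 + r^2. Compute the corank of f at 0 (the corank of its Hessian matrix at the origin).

1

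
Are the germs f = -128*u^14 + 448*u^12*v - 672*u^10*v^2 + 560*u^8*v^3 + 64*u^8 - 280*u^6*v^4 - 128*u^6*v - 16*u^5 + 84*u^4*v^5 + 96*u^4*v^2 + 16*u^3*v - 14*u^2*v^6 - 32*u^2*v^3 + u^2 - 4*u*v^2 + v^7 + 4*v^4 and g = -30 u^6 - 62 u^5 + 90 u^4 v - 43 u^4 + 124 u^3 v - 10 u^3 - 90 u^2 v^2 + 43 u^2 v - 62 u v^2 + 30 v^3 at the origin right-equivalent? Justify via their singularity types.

No.

The Hessian of f at 0 is [[2, 0], [0, 0]] with rank 1, so corank 1. A Groebner basis of the Jacobian ideal J(f) in C{u,v} is {u^3, u^2*v + u/8 - v^2/4, -u^2/2 + u*v^2, -u*v/2 + v^3}; counting standard monomials gives mu = 6. Corank 1: A-series; mu = 6 gives A_6. The Hessian of g at 0 is [[0, 0], [0, 0]] with rank 0, so corank 2. A Groebner basis of the Jacobian ideal J(g) in C{u,v} is {v^3, u^2 - 26*v^2/11, u*v - 17*v^2/11}; counting standard monomials gives mu = 4. Corank 2; j^3 = -(2*u - 3*v)*(5*u^2 - 14*u*v + 10*v^2) splits into three distinct lines over C (the quadratic factor has nonzero discriminant), so D_4. f is A_6 but g is D_4, hence not right-equivalent.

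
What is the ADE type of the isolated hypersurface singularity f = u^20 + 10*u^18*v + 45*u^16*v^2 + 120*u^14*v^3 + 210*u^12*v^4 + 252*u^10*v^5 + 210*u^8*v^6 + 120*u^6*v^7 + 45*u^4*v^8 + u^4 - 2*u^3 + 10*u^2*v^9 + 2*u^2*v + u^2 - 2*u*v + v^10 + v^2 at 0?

A_{9}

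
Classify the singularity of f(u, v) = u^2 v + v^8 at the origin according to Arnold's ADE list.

The Hessian of f at 0 has rank 0. Corank 2; j^3 = u^2*v has shape L^2 M (L != M), so D-series; mu = 9 gives D_9.

D9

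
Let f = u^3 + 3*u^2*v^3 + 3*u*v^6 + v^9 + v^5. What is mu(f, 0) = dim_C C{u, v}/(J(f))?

8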